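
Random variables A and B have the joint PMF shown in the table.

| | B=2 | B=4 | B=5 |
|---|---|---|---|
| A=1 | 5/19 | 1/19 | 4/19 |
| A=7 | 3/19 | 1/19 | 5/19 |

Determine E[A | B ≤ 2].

P(B ≤ 2) = 8/19.
Σ A·P over the event = 1·(5/19) + 7·(3/19) = 26/19.
E[A | B ≤ 2] = (26/19) / (8/19) = 13/4.

13/4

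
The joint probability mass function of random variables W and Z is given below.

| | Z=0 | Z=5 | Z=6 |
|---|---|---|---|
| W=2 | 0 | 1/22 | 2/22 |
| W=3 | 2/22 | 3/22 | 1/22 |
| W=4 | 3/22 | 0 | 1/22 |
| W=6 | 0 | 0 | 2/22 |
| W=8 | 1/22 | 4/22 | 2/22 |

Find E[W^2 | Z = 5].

287/8

P(Z = 5) = 4/11.
Σ W^2·P over the event = 4·(1/22) + 9·(3/22) + 64·(4/22) = 287/22.
E[W^2 | Z = 5] = (287/22) / (4/11) = 287/8.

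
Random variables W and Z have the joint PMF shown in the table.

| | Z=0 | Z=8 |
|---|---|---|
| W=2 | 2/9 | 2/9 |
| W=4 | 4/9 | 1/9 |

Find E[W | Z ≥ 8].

P(Z ≥ 8) = 1/3.
Summing W·P(W=x,Z=y) over the conditioning event gives 8/9.
E[W | Z ≥ 8] = (8/9) / (1/3) = 8/3.

8/3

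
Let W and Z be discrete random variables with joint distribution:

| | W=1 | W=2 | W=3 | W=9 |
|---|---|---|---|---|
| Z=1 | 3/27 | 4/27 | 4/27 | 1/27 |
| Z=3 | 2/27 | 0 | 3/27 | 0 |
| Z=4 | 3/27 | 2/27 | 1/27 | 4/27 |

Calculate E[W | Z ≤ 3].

P(Z ≤ 3) = 17/27.
Σ W·P over the event = 1·(3/27) + 1·(2/27) + 2·(4/27) + 3·(4/27) + 3·(3/27) + 9·(1/27) = 43/27.
E[W | Z ≤ 3] = (43/27) / (17/27) = 43/17.

43/17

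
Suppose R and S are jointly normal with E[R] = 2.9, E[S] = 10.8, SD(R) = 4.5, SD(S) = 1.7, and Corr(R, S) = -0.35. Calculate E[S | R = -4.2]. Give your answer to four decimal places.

11.7388

E[S | R=x] = μ_S + ρ(σ_S/σ_R)(x − μ_R) for jointly normal variables.
E[S | R=-4.2] = 10.8 + (-0.35)·(1.7/4.5)·(-4.2 − (2.9)) = 10.8 + (-0.13222)·(-7.1) = 11.7388.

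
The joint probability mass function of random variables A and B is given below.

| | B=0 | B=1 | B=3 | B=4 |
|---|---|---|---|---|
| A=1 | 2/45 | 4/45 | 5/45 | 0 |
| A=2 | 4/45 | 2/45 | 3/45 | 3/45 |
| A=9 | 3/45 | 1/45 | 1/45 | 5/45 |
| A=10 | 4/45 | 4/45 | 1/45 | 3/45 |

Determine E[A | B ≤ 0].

P(B ≤ 0) = 13/45.
Summing A·P(A=x,B=y) over the conditioning event gives 77/45.
E[A | B ≤ 0] = (77/45) / (13/45) = 77/13.

77/13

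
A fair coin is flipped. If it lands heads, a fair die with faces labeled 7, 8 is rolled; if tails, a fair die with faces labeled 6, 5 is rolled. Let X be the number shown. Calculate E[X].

13/2

E[X | heads] = (7+8)/2 = 15/2.
E[X | tails] = (6+5)/2 = 11/2.
E[X] = (1/2)·(15/2) + (1/2)·(11/2) = 13/2.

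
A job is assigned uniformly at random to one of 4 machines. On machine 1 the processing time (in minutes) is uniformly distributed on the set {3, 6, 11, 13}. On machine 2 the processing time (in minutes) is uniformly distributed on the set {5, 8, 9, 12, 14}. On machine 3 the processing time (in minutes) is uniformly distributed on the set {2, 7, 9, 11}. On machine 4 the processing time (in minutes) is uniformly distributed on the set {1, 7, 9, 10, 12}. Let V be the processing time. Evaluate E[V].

329/40

E[V | machine 1] = (3+6+11+13)/4 = 33/4.
E[V | machine 2] = (5+8+9+12+14)/5 = 48/5.
E[V | machine 3] = (2+7+9+11)/4 = 29/4.
E[V | machine 4] = (1+7+9+10+12)/5 = 39/5.
E[V] = (1/4)·(33/4) + (1/4)·(48/5) + (1/4)·(29/4) + (1/4)·(39/5) = 329/40.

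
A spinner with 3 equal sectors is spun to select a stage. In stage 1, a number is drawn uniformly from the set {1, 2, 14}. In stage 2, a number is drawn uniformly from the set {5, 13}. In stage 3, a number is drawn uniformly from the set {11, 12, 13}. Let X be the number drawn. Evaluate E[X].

80/9

E[X | stage 1] = (1+2+14)/3 = 17/3.
E[X | stage 2] = (5+13)/2 = 9.
E[X | stage 3] = (11+12+13)/3 = 12.
E[X] = (1/3)·(17/3) + (1/3)·(9) + (1/3)·(12) = 80/9.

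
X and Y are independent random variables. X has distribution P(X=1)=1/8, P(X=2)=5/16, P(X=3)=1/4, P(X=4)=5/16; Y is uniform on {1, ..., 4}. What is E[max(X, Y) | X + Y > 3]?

P(X + Y > 3) = 55/64.
Summing max(X,Y)·P(x,y) over outcomes with X + Y > 3 gives 191/64.
E[max(X, Y) | X + Y > 3] = (191/64) / (55/64) = 191/55.

191/55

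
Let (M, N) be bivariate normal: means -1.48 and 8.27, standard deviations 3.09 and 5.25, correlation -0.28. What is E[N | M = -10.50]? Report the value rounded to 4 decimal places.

12.5611

E[N | M=x] = μ_N + ρ(σ_N/σ_M)(x − μ_M) for jointly normal variables.
E[N | M=-10.50] = 8.27 + (-0.28)·(5.25/3.09)·(-10.50 − (-1.48)) = 8.27 + (-0.47573)·(-9.02) = 12.5611.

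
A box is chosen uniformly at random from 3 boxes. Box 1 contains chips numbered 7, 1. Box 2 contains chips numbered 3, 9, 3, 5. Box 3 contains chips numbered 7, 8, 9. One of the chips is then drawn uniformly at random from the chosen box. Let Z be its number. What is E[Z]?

17/3

E[Z | box 1] = (7+1)/2 = 4.
E[Z | box 2] = (3+9+3+5)/4 = 5.
E[Z | box 3] = (7+8+9)/3 = 8.
E[Z] = (1/3)·(4) + (1/3)·(5) + (1/3)·(8) = 17/3.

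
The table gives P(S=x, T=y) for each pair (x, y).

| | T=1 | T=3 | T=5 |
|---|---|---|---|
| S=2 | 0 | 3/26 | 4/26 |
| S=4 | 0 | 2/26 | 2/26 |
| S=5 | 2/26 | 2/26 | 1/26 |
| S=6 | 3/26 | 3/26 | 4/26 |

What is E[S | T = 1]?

P(T = 1) = 5/26.
Σ S·P over the event = 5·(2/26) + 6·(3/26) = 14/13.
E[S | T = 1] = (14/13) / (5/26) = 28/5.

28/5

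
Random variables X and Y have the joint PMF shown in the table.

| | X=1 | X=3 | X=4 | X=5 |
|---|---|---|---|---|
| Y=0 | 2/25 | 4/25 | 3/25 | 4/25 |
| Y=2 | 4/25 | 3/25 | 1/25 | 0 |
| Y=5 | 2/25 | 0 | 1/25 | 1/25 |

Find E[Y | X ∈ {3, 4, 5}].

18/17

P(X ∈ {3, 4, 5}) = 17/25.
Σ Y·P over the event = 0·(4/25) + 2·(3/25) + 0·(3/25) + 2·(1/25) + 5·(1/25) + 0·(4/25) + 5·(1/25) = 18/25.
E[Y | X ∈ {3, 4, 5}] = (18/25) / (17/25) = 18/17.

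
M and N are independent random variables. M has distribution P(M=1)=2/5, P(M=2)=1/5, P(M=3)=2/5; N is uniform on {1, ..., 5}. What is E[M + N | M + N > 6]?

37/5

P(M + N > 6) = 1/5.
Summing (M+N)·P(x,y) over outcomes with M + N > 6 gives 37/25.
E[M + N | M + N > 6] = (37/25) / (1/5) = 37/5.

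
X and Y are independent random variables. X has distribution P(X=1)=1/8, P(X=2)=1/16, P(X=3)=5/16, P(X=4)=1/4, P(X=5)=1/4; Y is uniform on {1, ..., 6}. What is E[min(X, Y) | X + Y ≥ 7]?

P(X + Y ≥ 7) = 55/96.
Summing min(X,Y)·P(x,y) over outcomes with X + Y ≥ 7 gives 187/96.
E[min(X, Y) | X + Y ≥ 7] = (187/96) / (55/96) = 17/5.

17/5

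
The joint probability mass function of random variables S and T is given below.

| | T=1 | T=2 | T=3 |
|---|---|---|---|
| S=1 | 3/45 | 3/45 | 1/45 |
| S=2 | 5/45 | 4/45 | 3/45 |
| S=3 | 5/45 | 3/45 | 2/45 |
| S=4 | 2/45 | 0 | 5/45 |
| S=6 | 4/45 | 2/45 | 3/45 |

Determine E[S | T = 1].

60/19

P(T = 1) = 19/45.
Σ S·P over the event = 1·(3/45) + 2·(5/45) + 3·(5/45) + 4·(2/45) + 6·(4/45) = 4/3.
E[S | T = 1] = (4/3) / (19/45) = 60/19.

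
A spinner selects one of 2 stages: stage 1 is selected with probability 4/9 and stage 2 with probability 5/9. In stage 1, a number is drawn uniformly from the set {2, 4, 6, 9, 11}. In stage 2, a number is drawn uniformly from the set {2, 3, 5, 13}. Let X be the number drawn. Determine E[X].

1087/180

E[X | stage 1] = (2+4+6+9+11)/5 = 32/5.
E[X | stage 2] = (2+3+5+13)/4 = 23/4.
By the law of total expectation,
E[X] = (4/9)·(32/5) + (5/9)·(23/4) = 1087/180.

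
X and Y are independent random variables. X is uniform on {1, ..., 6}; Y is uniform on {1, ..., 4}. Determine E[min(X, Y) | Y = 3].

P(Y = 3) = 1/4.
Summing min(X,Y)·P(x,y) over outcomes with Y = 3 gives 5/8.
E[min(X, Y) | Y = 3] = (5/8) / (1/4) = 5/2.

5/2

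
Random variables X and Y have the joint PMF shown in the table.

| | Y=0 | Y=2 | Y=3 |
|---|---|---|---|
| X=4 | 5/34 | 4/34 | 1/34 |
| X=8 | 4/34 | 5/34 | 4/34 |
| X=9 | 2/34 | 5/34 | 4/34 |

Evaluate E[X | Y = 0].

P(Y = 0) = 11/34.
Σ X·P over the event = 4·(5/34) + 8·(4/34) + 9·(2/34) = 35/17.
E[X | Y = 0] = (35/17) / (11/34) = 70/11.

70/11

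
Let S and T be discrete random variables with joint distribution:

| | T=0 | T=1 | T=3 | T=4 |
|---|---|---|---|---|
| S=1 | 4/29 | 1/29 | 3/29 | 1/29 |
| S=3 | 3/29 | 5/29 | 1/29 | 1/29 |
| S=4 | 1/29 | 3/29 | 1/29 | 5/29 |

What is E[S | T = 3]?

2

P(T = 3) = 5/29.
Σ S·P over the event = 1·(3/29) + 3·(1/29) + 4·(1/29) = 10/29.
E[S | T = 3] = (10/29) / (5/29) = 2.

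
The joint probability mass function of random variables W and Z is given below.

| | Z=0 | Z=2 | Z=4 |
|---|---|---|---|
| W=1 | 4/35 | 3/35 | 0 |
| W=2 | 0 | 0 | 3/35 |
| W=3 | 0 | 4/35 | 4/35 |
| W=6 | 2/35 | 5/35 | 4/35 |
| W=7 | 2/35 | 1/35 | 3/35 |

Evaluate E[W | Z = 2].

4

P(Z = 2) = 13/35.
Σ W·P over the event = 1·(3/35) + 3·(4/35) + 6·(5/35) + 7·(1/35) = 52/35.
E[W | Z = 2] = (52/35) / (13/35) = 4.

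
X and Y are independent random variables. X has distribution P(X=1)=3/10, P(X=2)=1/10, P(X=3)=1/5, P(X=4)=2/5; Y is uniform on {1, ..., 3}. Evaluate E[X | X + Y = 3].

P(X + Y = 3) = 2/15.
Summing X·P(x,y) over outcomes with X + Y = 3 gives 1/6.
E[X | X + Y = 3] = (1/6) / (2/15) = 5/4.

5/4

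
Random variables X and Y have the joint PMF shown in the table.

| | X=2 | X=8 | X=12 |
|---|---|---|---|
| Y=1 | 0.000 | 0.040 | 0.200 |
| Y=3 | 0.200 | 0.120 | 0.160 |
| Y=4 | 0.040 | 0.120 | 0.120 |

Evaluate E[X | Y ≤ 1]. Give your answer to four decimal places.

P(Y ≤ 1) = 0.240.
Σ X·P over the event = 8·(0.040) + 12·(0.200) = 2.720.
E[X | Y ≤ 1] = (2.720) / (0.240) = 11.3333.

11.3333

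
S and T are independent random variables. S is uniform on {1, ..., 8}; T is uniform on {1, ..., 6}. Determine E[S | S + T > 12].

Outcomes with S + T > 12: (7,6), (8,5), (8,6), each with probability 1/48.
E[S | S + T > 12] = (7 + 8 + 8) / 3 = 23/3.

23/3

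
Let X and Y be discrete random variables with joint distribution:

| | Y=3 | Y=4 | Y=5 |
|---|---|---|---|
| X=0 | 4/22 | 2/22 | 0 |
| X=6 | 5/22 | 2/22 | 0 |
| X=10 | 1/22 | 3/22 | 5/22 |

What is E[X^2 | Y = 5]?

P(Y = 5) = 5/22.
Σ X^2·P over the event = 100·(5/22) = 250/11.
E[X^2 | Y = 5] = (250/11) / (5/22) = 100.

100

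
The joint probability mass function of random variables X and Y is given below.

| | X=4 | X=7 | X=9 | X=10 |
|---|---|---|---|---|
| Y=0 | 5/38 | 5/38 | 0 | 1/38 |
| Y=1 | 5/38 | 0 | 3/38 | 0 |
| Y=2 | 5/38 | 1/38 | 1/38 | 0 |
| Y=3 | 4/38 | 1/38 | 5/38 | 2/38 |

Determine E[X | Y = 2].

36/7

P(Y = 2) = 7/38.
Σ X·P over the event = 4·(5/38) + 7·(1/38) + 9·(1/38) = 18/19.
E[X | Y = 2] = (18/19) / (7/38) = 36/7.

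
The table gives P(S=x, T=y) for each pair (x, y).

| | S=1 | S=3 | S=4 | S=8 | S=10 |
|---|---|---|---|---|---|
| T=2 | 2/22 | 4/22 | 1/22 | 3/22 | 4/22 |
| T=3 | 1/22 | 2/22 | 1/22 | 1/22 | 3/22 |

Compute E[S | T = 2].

P(T = 2) = 7/11.
Σ S·P over the event = 1·(2/22) + 3·(4/22) + 4·(1/22) + 8·(3/22) + 10·(4/22) = 41/11.
E[S | T = 2] = (41/11) / (7/11) = 41/7.

41/7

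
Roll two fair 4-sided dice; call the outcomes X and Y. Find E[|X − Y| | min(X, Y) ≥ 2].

P(min(X, Y) ≥ 2) = 9/16.
Summing |X−Y|·P(x,y) over outcomes with min(X, Y) ≥ 2 gives 1/2.
E[|X − Y| | min(X, Y) ≥ 2] = (1/2) / (9/16) = 8/9.

8/9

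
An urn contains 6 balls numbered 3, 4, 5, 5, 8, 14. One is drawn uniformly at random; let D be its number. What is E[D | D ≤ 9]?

5

P(D ≤ 9) = 5/6.
Σ over the event: 3·1/6 + 4·1/6 + 5·1/3 + 8·1/6 = 25/6.
E[D | D ≤ 9] = (25/6) / (5/6) = 5.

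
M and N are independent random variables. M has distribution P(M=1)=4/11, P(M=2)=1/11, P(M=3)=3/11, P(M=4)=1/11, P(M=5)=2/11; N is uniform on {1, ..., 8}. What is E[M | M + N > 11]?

P(M + N > 11) = 5/88.
Summing M·P(x,y) over outcomes with M + N > 11 gives 3/11.
E[M | M + N > 11] = (3/11) / (5/88) = 24/5.

24/5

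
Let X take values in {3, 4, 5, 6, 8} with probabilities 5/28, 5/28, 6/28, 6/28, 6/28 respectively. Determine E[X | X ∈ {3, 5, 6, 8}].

129/23

P(X ∈ {3, 5, 6, 8}) = 23/28.
Σ over the event: 3·5/28 + 5·3/14 + 6·3/14 + 8·3/14 = 129/28.
E[X | X ∈ {3, 5, 6, 8}] = (129/28) / (23/28) = 129/23.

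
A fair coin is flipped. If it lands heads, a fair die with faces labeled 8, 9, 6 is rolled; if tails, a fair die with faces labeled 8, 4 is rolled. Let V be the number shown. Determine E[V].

E[V | heads] = (8+9+6)/3 = 23/3.
E[V | tails] = (8+4)/2 = 6.
By the law of total expectation,
E[V] = (1/2)·(23/3) + (1/2)·(6) = 41/6.

41/6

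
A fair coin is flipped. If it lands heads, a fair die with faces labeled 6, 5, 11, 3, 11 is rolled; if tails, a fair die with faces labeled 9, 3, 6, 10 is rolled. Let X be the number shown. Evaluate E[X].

71/10

E[X | heads] = (6+5+11+3+11)/5 = 36/5.
E[X | tails] = (9+3+6+10)/4 = 7.
E[X] = (1/2)·(36/5) + (1/2)·(7) = 71/10.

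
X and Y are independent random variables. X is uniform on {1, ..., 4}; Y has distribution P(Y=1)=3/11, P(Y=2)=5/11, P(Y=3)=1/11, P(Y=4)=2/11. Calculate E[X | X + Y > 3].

32/11

P(X + Y > 3) = 3/4.
Summing X·P(x,y) over outcomes with X + Y > 3 gives 24/11.
E[X | X + Y > 3] = (24/11) / (3/4) = 32/11.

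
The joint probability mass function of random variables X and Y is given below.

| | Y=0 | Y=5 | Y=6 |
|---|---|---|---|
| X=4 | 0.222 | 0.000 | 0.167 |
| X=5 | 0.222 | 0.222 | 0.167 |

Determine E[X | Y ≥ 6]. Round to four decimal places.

P(Y ≥ 6) = 0.334.
Σ X·P over the event = 4·(0.167) + 5·(0.167) = 1.503.
E[X | Y ≥ 6] = (1.503) / (0.334) = 4.5000.

4.5000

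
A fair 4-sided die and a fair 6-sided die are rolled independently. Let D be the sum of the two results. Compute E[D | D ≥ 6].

52/7

P(D ≥ 6) = 7/12.
Σ over the event: 6·1/6 + 7·1/6 + 8·1/8 + 9·1/12 + 10·1/24 = 13/3.
E[D | D ≥ 6] = (13/3) / (7/12) = 52/7.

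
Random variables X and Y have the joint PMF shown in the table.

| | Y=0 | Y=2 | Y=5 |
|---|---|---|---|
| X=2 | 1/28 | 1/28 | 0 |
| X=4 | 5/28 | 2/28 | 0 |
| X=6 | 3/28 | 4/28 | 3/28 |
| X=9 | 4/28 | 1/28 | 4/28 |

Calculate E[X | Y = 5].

54/7

P(Y = 5) = 1/4.
Σ X·P over the event = 6·(3/28) + 9·(4/28) = 27/14.
E[X | Y = 5] = (27/14) / (1/4) = 54/7.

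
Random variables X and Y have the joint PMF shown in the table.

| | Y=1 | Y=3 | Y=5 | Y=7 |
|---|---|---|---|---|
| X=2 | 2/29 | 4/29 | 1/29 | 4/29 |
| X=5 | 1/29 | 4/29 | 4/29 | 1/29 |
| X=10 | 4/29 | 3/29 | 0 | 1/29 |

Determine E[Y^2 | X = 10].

10

P(X = 10) = 8/29.
Σ Y^2·P over the event = 1·(4/29) + 9·(3/29) + 49·(1/29) = 80/29.
E[Y^2 | X = 10] = (80/29) / (8/29) = 10.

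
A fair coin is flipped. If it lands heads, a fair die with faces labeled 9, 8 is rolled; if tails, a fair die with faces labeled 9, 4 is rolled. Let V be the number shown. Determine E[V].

15/2

E[V | heads] = (9+8)/2 = 17/2.
E[V | tails] = (9+4)/2 = 13/2.
E[V] = (1/2)·(17/2) + (1/2)·(13/2) = 15/2.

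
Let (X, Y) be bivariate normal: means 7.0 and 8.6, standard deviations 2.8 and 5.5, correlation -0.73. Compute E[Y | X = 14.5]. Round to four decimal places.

The regression of Y on X has slope ρ·σ_Y/σ_X and passes through (μ_X, μ_Y).
E[Y | X=14.5] = 8.6 + (-0.73)·(5.5/2.8)·(14.5 − (7.0)) = 8.6 + (-1.43393)·(7.5) = -2.1545.

-2.1545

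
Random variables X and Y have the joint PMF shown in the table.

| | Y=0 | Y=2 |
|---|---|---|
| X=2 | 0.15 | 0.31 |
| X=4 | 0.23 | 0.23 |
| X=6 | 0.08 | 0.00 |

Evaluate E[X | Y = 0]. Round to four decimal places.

3.6957

P(Y = 0) = 0.46.
Summing X·P(X=x,Y=y) over the conditioning event gives 1.70.
E[X | Y = 0] = (1.70) / (0.46) = 3.6957.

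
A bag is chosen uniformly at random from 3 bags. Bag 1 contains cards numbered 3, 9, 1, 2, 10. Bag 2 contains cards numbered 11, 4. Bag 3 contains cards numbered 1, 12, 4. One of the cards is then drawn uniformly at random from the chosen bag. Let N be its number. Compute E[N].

E[N | bag 1] = (3+9+1+2+10)/5 = 5.
E[N | bag 2] = (11+4)/2 = 15/2.
E[N | bag 3] = (1+12+4)/3 = 17/3.
By the law of total expectation,
E[N] = (1/3)·(5) + (1/3)·(15/2) + (1/3)·(17/3) = 109/18.

109/18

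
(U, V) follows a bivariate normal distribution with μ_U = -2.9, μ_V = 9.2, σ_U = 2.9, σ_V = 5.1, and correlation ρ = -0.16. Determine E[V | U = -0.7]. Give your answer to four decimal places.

For a bivariate normal, E[V | U=x] = μ_V + ρ·(σ_V/σ_U)·(x − μ_U).
E[V | U=-0.7] = 9.2 + (-0.16)·(5.1/2.9)·(-0.7 − (-2.9)) = 9.2 + (-0.28138)·(2.2) = 8.5810.

8.5810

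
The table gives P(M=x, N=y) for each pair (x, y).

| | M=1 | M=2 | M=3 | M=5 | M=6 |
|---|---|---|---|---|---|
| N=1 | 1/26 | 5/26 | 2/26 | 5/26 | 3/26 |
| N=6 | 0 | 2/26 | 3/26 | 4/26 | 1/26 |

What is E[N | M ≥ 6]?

9/4

P(M ≥ 6) = 2/13.
Σ N·P over the event = 1·(3/26) + 6·(1/26) = 9/26.
E[N | M ≥ 6] = (9/26) / (2/13) = 9/4.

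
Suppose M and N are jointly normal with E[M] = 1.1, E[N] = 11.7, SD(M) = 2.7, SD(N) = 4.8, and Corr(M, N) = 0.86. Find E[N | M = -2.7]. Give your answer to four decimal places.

5.8902

The regression of N on M has slope ρ·σ_N/σ_M and passes through (μ_M, μ_N).
E[N | M=-2.7] = 11.7 + (0.86)·(4.8/2.7)·(-2.7 − (1.1)) = 11.7 + (1.5289)·(-3.8) = 5.8902.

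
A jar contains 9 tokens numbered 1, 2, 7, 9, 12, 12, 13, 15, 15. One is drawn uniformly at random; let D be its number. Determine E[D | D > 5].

P(D > 5) = 7/9.
Σ over the event: 7·1/9 + 9·1/9 + 12·2/9 + 13·1/9 + 15·2/9 = 83/9.
E[D | D > 5] = (83/9) / (7/9) = 83/7.

83/7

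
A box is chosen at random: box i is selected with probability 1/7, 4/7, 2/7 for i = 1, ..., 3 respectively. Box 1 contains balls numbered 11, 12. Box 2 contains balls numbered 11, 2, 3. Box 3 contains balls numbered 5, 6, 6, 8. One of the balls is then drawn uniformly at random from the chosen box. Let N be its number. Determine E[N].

136/21

E[N | box 1] = (11+12)/2 = 23/2.
E[N | box 2] = (11+2+3)/3 = 16/3.
E[N | box 3] = (5+6+6+8)/4 = 25/4.
E[N] = (1/7)·(23/2) + (4/7)·(16/3) + (2/7)·(25/4) = 136/21.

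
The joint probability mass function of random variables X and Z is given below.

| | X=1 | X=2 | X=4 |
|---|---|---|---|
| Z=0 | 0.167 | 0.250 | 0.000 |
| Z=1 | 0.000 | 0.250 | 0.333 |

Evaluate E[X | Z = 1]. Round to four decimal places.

P(Z = 1) = 0.583.
Σ X·P over the event = 2·(0.250) + 4·(0.333) = 1.832.
E[X | Z = 1] = (1.832) / (0.583) = 3.1424.

3.1424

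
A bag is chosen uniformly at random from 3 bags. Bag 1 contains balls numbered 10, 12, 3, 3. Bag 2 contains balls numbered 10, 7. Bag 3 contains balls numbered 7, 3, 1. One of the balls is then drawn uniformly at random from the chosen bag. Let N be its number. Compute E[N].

115/18

E[N | bag 1] = (10+12+3+3)/4 = 7.
E[N | bag 2] = (10+7)/2 = 17/2.
E[N | bag 3] = (7+3+1)/3 = 11/3.
E[N] = (1/3)·(7) + (1/3)·(17/2) + (1/3)·(11/3) = 115/18.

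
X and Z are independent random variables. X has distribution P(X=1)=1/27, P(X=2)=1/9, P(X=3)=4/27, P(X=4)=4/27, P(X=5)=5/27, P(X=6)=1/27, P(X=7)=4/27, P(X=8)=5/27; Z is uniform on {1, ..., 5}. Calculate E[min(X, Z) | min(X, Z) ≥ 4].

167/38

P(min(X, Z) ≥ 4) = 38/135.
Summing min(X,Z)·P(x,y) over outcomes with min(X, Z) ≥ 4 gives 167/135.
E[min(X, Z) | min(X, Z) ≥ 4] = (167/135) / (38/135) = 167/38.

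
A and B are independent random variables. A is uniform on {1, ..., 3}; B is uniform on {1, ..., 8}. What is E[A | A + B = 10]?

5/2

Outcomes with A + B = 10: (2,8), (3,7), each with probability 1/24.
E[A | A + B = 10] = (2 + 3) / 2 = 5/2.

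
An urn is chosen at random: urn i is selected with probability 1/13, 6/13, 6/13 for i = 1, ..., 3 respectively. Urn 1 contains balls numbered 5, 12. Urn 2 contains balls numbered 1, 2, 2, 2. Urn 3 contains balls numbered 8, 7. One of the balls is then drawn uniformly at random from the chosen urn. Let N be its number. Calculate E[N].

64/13

E[N | urn 1] = (5+12)/2 = 17/2.
E[N | urn 2] = (1+2+2+2)/4 = 7/4.
E[N | urn 3] = (8+7)/2 = 15/2.
E[N] = (1/13)·(17/2) + (6/13)·(7/4) + (6/13)·(15/2) = 64/13.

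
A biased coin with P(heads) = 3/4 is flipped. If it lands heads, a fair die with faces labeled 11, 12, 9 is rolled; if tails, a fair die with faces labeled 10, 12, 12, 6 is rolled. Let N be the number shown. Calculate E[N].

E[N | heads] = (11+12+9)/3 = 32/3.
E[N | tails] = (10+12+12+6)/4 = 10.
E[N] = (3/4)·(32/3) + (1/4)·(10) = 21/2.

21/2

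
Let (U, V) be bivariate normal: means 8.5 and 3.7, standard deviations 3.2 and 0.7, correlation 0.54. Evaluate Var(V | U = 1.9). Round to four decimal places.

The conditional variance in a bivariate normal is σ_V²(1 − ρ²), independent of x.
Var(V | U=1.9) = (0.7)²·(1 − (0.54)²) = 0.49·0.7084 = 0.3471.

0.3471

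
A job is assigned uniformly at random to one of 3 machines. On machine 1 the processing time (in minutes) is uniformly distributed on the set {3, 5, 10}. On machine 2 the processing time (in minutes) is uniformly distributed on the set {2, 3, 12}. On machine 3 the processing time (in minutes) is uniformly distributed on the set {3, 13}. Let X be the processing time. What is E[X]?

E[X | machine 1] = (3+5+10)/3 = 6.
E[X | machine 2] = (2+3+12)/3 = 17/3.
E[X | machine 3] = (3+13)/2 = 8.
E[X] = (1/3)·(6) + (1/3)·(17/3) + (1/3)·(8) = 59/9.

59/9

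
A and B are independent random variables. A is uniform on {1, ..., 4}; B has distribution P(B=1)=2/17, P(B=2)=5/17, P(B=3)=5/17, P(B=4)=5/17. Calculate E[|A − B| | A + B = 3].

P(A + B = 3) = 7/68.
Summing |A−B|·P(x,y) over outcomes with A + B = 3 gives 7/68.
E[|A − B| | A + B = 3] = (7/68) / (7/68) = 1.

1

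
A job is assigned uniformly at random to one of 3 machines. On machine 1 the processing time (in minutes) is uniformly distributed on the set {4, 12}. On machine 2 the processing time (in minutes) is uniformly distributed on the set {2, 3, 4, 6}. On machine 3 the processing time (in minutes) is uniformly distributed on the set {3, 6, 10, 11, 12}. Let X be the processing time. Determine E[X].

403/60

E[X | machine 1] = (4+12)/2 = 8.
E[X | machine 2] = (2+3+4+6)/4 = 15/4.
E[X | machine 3] = (3+6+10+11+12)/5 = 42/5.
By the law of total expectation,
E[X] = (1/3)·(8) + (1/3)·(15/4) + (1/3)·(42/5) = 403/60.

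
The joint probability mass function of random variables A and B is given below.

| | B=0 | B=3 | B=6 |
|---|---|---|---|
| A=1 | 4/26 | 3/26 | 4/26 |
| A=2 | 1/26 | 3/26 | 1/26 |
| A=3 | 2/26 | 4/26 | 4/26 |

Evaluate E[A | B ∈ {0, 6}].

15/8

P(B ∈ {0, 6}) = 8/13.
Summing A·P(A=x,B=y) over the conditioning event gives 15/13.
E[A | B ∈ {0, 6}] = (15/13) / (8/13) = 15/8.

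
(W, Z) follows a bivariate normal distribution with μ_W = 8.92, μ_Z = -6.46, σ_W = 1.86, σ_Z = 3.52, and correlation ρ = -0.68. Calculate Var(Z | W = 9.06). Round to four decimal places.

The conditional variance in a bivariate normal is σ_Z²(1 − ρ²), independent of x.
Var(Z | W=9.06) = (3.52)²·(1 − (-0.68)²) = 12.3904·0.5376 = 6.6611.

6.6611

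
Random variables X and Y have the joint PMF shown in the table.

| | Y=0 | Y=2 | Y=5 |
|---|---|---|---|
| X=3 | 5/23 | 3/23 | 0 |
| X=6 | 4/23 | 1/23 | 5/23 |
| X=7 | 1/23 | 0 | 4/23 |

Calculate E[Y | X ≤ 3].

P(X ≤ 3) = 8/23.
Σ Y·P over the event = 0·(5/23) + 2·(3/23) = 6/23.
E[Y | X ≤ 3] = (6/23) / (8/23) = 3/4.

3/4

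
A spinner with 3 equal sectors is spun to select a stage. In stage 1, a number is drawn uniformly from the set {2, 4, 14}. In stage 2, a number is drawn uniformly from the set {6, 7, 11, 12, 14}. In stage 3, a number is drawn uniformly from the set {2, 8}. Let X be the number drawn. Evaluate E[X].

E[X | stage 1] = (2+4+14)/3 = 20/3.
E[X | stage 2] = (6+7+11+12+14)/5 = 10.
E[X | stage 3] = (2+8)/2 = 5.
E[X] = (1/3)·(20/3) + (1/3)·(10) + (1/3)·(5) = 65/9.

65/9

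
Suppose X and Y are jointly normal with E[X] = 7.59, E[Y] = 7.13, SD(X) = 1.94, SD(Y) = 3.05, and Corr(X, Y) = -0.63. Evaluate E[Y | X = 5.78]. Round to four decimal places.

For a bivariate normal, E[Y | X=x] = μ_Y + ρ·(σ_Y/σ_X)·(x − μ_X).
E[Y | X=5.78] = 7.13 + (-0.63)·(3.05/1.94)·(5.78 − (7.59)) = 7.13 + (-0.99046)·(-1.81) = 8.9227.

8.9227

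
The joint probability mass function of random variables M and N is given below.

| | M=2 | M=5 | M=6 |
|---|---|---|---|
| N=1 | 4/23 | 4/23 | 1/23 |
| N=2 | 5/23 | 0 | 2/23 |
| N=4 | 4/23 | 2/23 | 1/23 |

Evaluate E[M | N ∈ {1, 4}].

P(N ∈ {1, 4}) = 16/23.
Σ M·P over the event = 2·(4/23) + 2·(4/23) + 5·(4/23) + 5·(2/23) + 6·(1/23) + 6·(1/23) = 58/23.
E[M | N ∈ {1, 4}] = (58/23) / (16/23) = 29/8.

29/8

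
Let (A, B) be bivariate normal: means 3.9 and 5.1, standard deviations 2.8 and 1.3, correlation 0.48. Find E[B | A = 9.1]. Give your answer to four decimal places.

The regression of B on A has slope ρ·σ_B/σ_A and passes through (μ_A, μ_B).
E[B | A=9.1] = 5.1 + (0.48)·(1.3/2.8)·(9.1 − (3.9)) = 5.1 + (0.22286)·(5.2) = 6.2589.

6.2589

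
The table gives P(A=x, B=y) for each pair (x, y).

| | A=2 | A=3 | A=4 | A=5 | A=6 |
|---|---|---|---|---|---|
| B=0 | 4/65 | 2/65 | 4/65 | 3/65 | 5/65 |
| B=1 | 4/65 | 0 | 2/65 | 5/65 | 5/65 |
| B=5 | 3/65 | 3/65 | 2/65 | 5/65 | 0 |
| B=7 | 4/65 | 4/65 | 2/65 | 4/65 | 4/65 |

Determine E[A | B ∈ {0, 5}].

123/31

P(B ∈ {0, 5}) = 31/65.
Summing A·P(A=x,B=y) over the conditioning event gives 123/65.
E[A | B ∈ {0, 5}] = (123/65) / (31/65) = 123/31.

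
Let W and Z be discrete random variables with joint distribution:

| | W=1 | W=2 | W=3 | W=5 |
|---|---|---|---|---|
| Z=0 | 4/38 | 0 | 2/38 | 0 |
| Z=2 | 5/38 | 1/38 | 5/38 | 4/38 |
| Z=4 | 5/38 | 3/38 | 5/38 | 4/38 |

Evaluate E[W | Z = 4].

46/17

P(Z = 4) = 17/38.
Σ W·P over the event = 1·(5/38) + 2·(3/38) + 3·(5/38) + 5·(4/38) = 23/19.
E[W | Z = 4] = (23/19) / (17/38) = 46/17.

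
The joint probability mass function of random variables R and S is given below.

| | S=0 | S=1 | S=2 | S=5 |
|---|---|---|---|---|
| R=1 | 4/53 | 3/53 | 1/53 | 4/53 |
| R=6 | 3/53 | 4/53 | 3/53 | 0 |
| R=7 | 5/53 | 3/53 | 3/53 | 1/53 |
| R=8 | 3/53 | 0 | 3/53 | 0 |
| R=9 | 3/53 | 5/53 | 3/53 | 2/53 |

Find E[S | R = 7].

7/6

P(R = 7) = 12/53.
Σ S·P over the event = 0·(5/53) + 1·(3/53) + 2·(3/53) + 5·(1/53) = 14/53.
E[S | R = 7] = (14/53) / (12/53) = 7/6.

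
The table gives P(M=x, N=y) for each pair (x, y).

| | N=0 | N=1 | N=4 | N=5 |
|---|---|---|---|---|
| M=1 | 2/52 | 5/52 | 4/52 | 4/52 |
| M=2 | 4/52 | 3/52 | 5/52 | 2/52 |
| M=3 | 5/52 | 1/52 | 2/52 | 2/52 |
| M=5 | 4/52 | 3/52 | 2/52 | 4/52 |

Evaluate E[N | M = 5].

31/13

P(M = 5) = 1/4.
Σ N·P over the event = 0·(4/52) + 1·(3/52) + 4·(2/52) + 5·(4/52) = 31/52.
E[N | M = 5] = (31/52) / (1/4) = 31/13.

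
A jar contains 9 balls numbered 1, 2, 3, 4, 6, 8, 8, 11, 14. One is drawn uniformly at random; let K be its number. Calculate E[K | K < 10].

P(K < 10) = 7/9.
Σ over the event: 1·1/9 + 2·1/9 + 3·1/9 + 4·1/9 + 6·1/9 + 8·2/9 = 32/9.
E[K | K < 10] = (32/9) / (7/9) = 32/7.

32/7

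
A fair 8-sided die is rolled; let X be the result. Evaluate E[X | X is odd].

Given X is odd, X is equally likely to be any of {1, 3, 5, 7}.
E[X | X is odd] = (1 + 3 + 5 + 7) / 4 = 4.

4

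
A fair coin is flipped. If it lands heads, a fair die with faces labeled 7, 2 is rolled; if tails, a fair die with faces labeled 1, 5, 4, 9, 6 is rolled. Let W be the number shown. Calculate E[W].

E[W | heads] = (7+2)/2 = 9/2.
E[W | tails] = (1+5+4+9+6)/5 = 5.
By the law of total expectation,
E[W] = (1/2)·(9/2) + (1/2)·(5) = 19/4.

19/4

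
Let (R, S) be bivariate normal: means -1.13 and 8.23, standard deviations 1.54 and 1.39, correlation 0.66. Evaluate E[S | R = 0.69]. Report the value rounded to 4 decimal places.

E[S | R=x] = μ_S + ρ(σ_S/σ_R)(x − μ_R) for jointly normal variables.
E[S | R=0.69] = 8.23 + (0.66)·(1.39/1.54)·(0.69 − (-1.13)) = 8.23 + (0.59571)·(1.82) = 9.3142.

9.3142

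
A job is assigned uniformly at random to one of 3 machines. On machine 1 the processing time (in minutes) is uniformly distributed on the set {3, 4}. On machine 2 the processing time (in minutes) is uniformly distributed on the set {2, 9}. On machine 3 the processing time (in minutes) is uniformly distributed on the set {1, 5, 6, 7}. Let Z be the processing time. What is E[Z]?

55/12

E[Z | machine 1] = (3+4)/2 = 7/2.
E[Z | machine 2] = (2+9)/2 = 11/2.
E[Z | machine 3] = (1+5+6+7)/4 = 19/4.
E[Z] = (1/3)·(7/2) + (1/3)·(11/2) + (1/3)·(19/4) = 55/12.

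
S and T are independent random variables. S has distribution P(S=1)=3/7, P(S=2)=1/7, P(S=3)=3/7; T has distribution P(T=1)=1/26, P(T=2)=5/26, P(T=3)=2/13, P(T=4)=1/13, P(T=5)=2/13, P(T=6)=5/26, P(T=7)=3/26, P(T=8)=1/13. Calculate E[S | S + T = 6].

P(S + T = 6) = 1/7.
Summing S·P(x,y) over outcomes with S + T = 6 gives 2/7.
E[S | S + T = 6] = (2/7) / (1/7) = 2.

2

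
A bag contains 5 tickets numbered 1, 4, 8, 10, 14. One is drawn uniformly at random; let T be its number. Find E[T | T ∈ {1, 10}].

11/2

P(T ∈ {1, 10}) = 2/5.
Σ over the event: 1·1/5 + 10·1/5 = 11/5.
E[T | T ∈ {1, 10}] = (11/5) / (2/5) = 11/2.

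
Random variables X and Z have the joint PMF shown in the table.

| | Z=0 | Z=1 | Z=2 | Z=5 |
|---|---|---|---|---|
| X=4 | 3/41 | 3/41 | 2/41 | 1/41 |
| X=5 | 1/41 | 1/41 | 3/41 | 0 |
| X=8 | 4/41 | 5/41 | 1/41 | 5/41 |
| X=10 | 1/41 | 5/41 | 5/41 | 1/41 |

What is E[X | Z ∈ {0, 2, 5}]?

194/27

P(Z ∈ {0, 2, 5}) = 27/41.
Summing X·P(X=x,Z=y) over the conditioning event gives 194/41.
E[X | Z ∈ {0, 2, 5}] = (194/41) / (27/41) = 194/27.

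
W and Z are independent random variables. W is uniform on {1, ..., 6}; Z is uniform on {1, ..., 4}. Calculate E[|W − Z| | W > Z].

17/7

P(W > Z) = 7/12.
Summing |W−Z|·P(x,y) over outcomes with W > Z gives 17/12.
E[|W − Z| | W > Z] = (17/12) / (7/12) = 17/7.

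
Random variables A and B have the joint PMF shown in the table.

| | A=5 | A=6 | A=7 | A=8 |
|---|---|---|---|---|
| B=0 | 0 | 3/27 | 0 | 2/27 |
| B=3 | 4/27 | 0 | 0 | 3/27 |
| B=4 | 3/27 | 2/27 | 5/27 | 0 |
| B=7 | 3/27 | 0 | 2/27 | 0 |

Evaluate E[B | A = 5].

P(A = 5) = 10/27.
Σ B·P over the event = 3·(4/27) + 4·(3/27) + 7·(3/27) = 5/3.
E[B | A = 5] = (5/3) / (10/27) = 9/2.

9/2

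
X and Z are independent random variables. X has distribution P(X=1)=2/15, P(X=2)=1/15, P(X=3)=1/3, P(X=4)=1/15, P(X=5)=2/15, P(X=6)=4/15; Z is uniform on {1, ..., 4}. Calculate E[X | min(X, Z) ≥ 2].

P(min(X, Z) ≥ 2) = 13/20.
Summing X·P(x,y) over outcomes with min(X, Z) ≥ 2 gives 11/4.
E[X | min(X, Z) ≥ 2] = (11/4) / (13/20) = 55/13.

55/13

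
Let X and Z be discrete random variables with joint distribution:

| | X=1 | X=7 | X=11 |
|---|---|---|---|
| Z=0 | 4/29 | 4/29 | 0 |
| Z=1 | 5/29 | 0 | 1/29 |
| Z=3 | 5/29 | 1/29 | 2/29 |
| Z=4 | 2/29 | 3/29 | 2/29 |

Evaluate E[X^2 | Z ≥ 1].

271/7

P(Z ≥ 1) = 21/29.
Σ X^2·P over the event = 1·(5/29) + 1·(5/29) + 1·(2/29) + 49·(1/29) + 49·(3/29) + 121·(1/29) + 121·(2/29) + 121·(2/29) = 813/29.
E[X^2 | Z ≥ 1] = (813/29) / (21/29) = 271/7.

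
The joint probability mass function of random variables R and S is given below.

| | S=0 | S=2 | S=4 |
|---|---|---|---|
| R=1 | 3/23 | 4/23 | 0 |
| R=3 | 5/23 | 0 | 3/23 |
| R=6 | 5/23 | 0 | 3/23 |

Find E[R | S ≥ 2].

31/10

P(S ≥ 2) = 10/23.
Σ R·P over the event = 1·(4/23) + 3·(3/23) + 6·(3/23) = 31/23.
E[R | S ≥ 2] = (31/23) / (10/23) = 31/10.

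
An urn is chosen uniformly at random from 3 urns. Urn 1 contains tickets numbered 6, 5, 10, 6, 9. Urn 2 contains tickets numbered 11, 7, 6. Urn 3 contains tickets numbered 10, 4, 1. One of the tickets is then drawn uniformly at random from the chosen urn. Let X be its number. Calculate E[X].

101/15

E[X | urn 1] = (6+5+10+6+9)/5 = 36/5.
E[X | urn 2] = (11+7+6)/3 = 8.
E[X | urn 3] = (10+4+1)/3 = 5.
By the law of total expectation,
E[X] = (1/3)·(36/5) + (1/3)·(8) + (1/3)·(5) = 101/15.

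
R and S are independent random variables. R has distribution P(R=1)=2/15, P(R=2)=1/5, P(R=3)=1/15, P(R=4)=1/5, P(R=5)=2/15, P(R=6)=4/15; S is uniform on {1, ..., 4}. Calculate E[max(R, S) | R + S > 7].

104/19

P(R + S > 7) = 19/60.
Summing max(R,S)·P(x,y) over outcomes with R + S > 7 gives 26/15.
E[max(R, S) | R + S > 7] = (26/15) / (19/60) = 104/19.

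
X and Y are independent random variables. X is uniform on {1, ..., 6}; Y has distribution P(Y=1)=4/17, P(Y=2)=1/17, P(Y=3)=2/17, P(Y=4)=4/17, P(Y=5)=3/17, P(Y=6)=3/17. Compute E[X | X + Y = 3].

9/5

P(X + Y = 3) = 5/102.
Summing X·P(x,y) over outcomes with X + Y = 3 gives 3/34.
E[X | X + Y = 3] = (3/34) / (5/102) = 9/5.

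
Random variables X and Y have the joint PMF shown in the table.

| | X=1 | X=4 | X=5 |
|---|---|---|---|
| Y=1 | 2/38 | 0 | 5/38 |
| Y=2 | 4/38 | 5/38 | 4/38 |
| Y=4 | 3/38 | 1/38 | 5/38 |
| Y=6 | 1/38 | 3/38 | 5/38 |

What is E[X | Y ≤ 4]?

P(Y ≤ 4) = 29/38.
Σ X·P over the event = 1·(2/38) + 1·(4/38) + 1·(3/38) + 4·(5/38) + 4·(1/38) + 5·(5/38) + 5·(4/38) + 5·(5/38) = 103/38.
E[X | Y ≤ 4] = (103/38) / (29/38) = 103/29.

103/29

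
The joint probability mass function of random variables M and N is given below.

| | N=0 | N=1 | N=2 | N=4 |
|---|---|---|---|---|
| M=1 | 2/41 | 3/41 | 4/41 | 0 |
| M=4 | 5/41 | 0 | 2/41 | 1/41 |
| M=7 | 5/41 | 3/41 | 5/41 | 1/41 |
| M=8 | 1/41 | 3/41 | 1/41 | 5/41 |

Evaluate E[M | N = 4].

51/7

P(N = 4) = 7/41.
Summing M·P(M=x,N=y) over the conditioning event gives 51/41.
E[M | N = 4] = (51/41) / (7/41) = 51/7.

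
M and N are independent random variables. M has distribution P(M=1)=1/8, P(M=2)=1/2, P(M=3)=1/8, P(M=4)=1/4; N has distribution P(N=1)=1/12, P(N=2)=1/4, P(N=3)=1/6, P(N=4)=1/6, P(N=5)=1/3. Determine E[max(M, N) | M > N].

17/5

P(M > N) = 5/24.
Summing max(M,N)·P(x,y) over outcomes with M > N gives 17/24.
E[max(M, N) | M > N] = (17/24) / (5/24) = 17/5.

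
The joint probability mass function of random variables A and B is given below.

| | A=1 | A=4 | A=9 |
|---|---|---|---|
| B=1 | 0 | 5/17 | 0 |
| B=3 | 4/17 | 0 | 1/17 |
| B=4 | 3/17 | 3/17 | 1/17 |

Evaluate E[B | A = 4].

17/8

P(A = 4) = 8/17.
Σ B·P over the event = 1·(5/17) + 4·(3/17) = 1.
E[B | A = 4] = (1) / (8/17) = 17/8.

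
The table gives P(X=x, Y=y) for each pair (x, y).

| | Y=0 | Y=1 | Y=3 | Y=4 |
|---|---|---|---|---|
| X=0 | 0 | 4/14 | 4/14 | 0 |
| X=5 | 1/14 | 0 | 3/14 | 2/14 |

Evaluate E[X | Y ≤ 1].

P(Y ≤ 1) = 5/14.
Σ X·P over the event = 0·(4/14) + 5·(1/14) = 5/14.
E[X | Y ≤ 1] = (5/14) / (5/14) = 1.

1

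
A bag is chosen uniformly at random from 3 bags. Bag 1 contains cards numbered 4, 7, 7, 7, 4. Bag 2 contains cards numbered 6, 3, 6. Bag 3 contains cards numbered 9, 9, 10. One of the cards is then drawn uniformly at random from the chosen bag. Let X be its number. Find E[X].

302/45

E[X | bag 1] = (4+7+7+7+4)/5 = 29/5.
E[X | bag 2] = (6+3+6)/3 = 5.
E[X | bag 3] = (9+9+10)/3 = 28/3.
E[X] = (1/3)·(29/5) + (1/3)·(5) + (1/3)·(28/3) = 302/45.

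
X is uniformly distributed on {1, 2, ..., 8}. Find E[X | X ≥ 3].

11/2

Given X ≥ 3, X is equally likely to be any of {3, 4, 5, 6, 7, 8}.
E[X | X ≥ 3] = (3 + 4 + 5 + 6 + 7 + 8) / 6 = 11/2.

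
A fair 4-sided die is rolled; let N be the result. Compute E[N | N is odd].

Given N is odd, N is equally likely to be any of {1, 3}.
E[N | N is odd] = (1 + 3) / 2 = 2.

2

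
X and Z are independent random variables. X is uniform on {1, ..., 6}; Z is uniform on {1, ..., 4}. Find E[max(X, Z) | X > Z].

P(X > Z) = 7/12.
Summing max(X,Z)·P(x,y) over outcomes with X > Z gives 8/3.
E[max(X, Z) | X > Z] = (8/3) / (7/12) = 32/7.

32/7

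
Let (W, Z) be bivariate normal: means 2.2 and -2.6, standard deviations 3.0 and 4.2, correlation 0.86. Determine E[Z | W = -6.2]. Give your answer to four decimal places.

The regression of Z on W has slope ρ·σ_Z/σ_W and passes through (μ_W, μ_Z).
E[Z | W=-6.2] = -2.6 + (0.86)·(4.2/3.0)·(-6.2 − (2.2)) = -2.6 + (1.204)·(-8.4) = -12.7136.

-12.7136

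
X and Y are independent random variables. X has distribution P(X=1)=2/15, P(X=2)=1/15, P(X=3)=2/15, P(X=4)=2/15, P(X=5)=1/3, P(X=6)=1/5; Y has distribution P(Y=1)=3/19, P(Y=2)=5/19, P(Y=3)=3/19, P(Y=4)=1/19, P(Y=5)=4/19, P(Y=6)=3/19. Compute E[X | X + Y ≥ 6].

347/76

P(X + Y ≥ 6) = 4/5.
Summing X·P(x,y) over outcomes with X + Y ≥ 6 gives 347/95.
E[X | X + Y ≥ 6] = (347/95) / (4/5) = 347/76.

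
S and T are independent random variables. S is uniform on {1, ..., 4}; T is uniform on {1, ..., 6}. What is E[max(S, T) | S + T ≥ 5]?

9/2

P(S + T ≥ 5) = 3/4.
Summing max(S,T)·P(x,y) over outcomes with S + T ≥ 5 gives 27/8.
E[max(S, T) | S + T ≥ 5] = (27/8) / (3/4) = 9/2.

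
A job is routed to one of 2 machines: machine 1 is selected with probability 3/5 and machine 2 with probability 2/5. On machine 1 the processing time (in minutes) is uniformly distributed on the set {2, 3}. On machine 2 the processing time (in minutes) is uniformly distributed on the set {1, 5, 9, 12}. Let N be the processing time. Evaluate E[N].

21/5

E[N | machine 1] = (2+3)/2 = 5/2.
E[N | machine 2] = (1+5+9+12)/4 = 27/4.
By the law of total expectation,
E[N] = (3/5)·(5/2) + (2/5)·(27/4) = 21/5.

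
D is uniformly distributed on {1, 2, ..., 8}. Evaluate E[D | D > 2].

Given D > 2, D is equally likely to be any of {3, 4, 5, 6, 7, 8}.
E[D | D > 2] = (3 + 4 + 5 + 6 + 7 + 8) / 6 = 11/2.

11/2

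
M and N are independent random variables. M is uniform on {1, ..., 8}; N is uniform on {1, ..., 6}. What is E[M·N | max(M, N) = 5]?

P(max(M, N) = 5) = 3/16.
Summing MN·P(x,y) over outcomes with max(M, N) = 5 gives 125/48.
E[M·N | max(M, N) = 5] = (125/48) / (3/16) = 125/9.

125/9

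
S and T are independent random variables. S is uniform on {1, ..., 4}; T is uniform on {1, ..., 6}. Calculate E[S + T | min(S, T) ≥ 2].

7

P(min(S, T) ≥ 2) = 5/8.
Summing (S+T)·P(x,y) over outcomes with min(S, T) ≥ 2 gives 35/8.
E[S + T | min(S, T) ≥ 2] = (35/8) / (5/8) = 7.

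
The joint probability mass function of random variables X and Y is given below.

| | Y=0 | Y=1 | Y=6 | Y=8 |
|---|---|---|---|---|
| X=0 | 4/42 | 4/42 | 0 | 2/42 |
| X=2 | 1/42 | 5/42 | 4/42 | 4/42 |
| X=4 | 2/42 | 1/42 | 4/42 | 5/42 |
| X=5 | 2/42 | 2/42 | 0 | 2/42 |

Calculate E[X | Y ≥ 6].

P(Y ≥ 6) = 1/2.
Summing X·P(X=x,Y=y) over the conditioning event gives 31/21.
E[X | Y ≥ 6] = (31/21) / (1/2) = 62/21.

62/21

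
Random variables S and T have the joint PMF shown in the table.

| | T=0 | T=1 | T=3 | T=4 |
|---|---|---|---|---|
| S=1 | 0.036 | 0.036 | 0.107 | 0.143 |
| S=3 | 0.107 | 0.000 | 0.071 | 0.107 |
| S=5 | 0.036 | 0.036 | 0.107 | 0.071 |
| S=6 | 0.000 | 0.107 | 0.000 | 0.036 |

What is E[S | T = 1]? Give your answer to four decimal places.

P(T = 1) = 0.179.
Σ S·P over the event = 1·(0.036) + 5·(0.036) + 6·(0.107) = 0.858.
E[S | T = 1] = (0.858) / (0.179) = 4.7933.

4.7933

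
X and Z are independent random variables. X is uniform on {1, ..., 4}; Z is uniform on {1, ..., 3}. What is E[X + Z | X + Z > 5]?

P(X + Z > 5) = 1/4.
Summing (X+Z)·P(x,y) over outcomes with X + Z > 5 gives 19/12.
E[X + Z | X + Z > 5] = (19/12) / (1/4) = 19/3.

19/3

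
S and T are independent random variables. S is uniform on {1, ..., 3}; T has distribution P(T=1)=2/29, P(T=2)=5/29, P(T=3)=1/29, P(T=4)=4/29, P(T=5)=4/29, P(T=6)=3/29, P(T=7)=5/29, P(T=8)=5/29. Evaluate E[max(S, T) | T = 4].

4

P(T = 4) = 4/29.
Summing max(S,T)·P(x,y) over outcomes with T = 4 gives 16/29.
E[max(S, T) | T = 4] = (16/29) / (4/29) = 4.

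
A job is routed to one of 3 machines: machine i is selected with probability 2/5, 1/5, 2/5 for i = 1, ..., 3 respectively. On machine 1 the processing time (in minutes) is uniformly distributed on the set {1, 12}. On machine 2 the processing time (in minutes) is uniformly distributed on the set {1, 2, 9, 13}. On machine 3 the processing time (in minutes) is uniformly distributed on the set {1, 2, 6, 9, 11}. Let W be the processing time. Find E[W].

E[W | machine 1] = (1+12)/2 = 13/2.
E[W | machine 2] = (1+2+9+13)/4 = 25/4.
E[W | machine 3] = (1+2+6+9+11)/5 = 29/5.
E[W] = (2/5)·(13/2) + (1/5)·(25/4) + (2/5)·(29/5) = 617/100.

617/100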